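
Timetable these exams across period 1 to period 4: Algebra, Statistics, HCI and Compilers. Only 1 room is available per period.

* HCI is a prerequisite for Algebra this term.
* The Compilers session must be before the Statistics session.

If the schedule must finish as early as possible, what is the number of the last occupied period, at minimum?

4

The precedence chain requires at least 2 distinct periods.
With at most 1 per period and 4 exams, at least 4 periods are needed.
4 works (last occupied period: period 4): for example Statistics in period 4; Compilers in period 3; Algebra in period 2; HCI in period 1.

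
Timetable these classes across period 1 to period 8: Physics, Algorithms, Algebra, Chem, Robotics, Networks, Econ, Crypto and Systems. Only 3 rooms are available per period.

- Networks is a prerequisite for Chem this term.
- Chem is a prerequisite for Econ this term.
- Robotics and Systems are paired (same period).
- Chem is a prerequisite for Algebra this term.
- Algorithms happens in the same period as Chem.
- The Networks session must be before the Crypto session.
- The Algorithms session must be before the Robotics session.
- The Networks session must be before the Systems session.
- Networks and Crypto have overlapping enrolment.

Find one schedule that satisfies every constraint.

Chem -> period 2; Physics -> period 1; Robotics -> period 3; Econ -> period 4; Crypto -> period 2; Systems -> period 3; Algebra -> period 3; Algorithms -> period 2; Networks -> period 1

Checking: Chem(period 2) before Algebra(period 3); Networks(period 1) before Chem(period 2); Chem(period 2) before Econ(period 4); Algorithms(period 2) before Robotics(period 3); Networks(period 1) before Crypto(period 2); Networks(period 1) before Systems(period 3); Networks(period 1) != Crypto(period 2); Algorithms = Chem = period 2; Robotics = Systems = period 3; max 3 per period (cap 3).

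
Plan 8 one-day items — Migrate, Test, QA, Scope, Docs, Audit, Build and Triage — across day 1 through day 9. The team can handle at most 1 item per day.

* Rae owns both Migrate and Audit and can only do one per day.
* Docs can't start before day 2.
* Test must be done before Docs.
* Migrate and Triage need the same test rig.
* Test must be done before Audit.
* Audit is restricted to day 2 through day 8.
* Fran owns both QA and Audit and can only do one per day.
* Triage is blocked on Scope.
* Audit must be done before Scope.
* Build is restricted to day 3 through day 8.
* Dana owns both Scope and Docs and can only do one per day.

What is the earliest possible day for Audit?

Audit is available from day 2; Audit's own window allows nothing later than day 8; downstream work caps Audit at day 7.
Audit at day 2 is achievable: Audit in day 2, Docs in day 4, Build in day 3, Migrate in day 7, Test in day 1, Scope in day 5, Triage in day 6, QA in day 8.

day 2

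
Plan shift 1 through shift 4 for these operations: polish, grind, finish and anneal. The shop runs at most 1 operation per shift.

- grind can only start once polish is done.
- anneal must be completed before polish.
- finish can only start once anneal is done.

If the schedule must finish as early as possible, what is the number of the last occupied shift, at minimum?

4

The precedence chain requires at least 3 distinct shifts.
With at most 1 per shift and 4 operations, at least 4 shifts are needed.
4 works (last occupied shift: shift 4): for example finish=shift 4, anneal=shift 1, grind=shift 3, polish=shift 2.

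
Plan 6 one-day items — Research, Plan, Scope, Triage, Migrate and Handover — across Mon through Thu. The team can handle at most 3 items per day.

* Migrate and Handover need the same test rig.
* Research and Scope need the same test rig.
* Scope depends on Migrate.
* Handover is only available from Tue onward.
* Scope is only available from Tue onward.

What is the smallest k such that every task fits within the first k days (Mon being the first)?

The precedence chain requires at least 2 distinct days.
With at most 3 per day and 6 tasks, at least 2 days are needed.
2 works (last occupied day: Tue): for example Scope -> Tue; Handover -> Tue; Research -> Mon; Plan -> Mon; Migrate -> Mon; Triage -> Tue.

2 days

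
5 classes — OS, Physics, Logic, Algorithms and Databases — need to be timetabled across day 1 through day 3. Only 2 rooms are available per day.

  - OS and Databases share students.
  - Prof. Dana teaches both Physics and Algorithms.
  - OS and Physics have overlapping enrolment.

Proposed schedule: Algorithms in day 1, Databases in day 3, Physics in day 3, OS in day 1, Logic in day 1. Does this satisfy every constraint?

OS and Databases share students — holds.
OS and Physics have overlapping enrolment — holds.
Prof. Dana teaches both Physics and Algorithms — holds.
Only 2 rooms are available per day — violated.

No. Only 2 rooms are available per day is not satisfied.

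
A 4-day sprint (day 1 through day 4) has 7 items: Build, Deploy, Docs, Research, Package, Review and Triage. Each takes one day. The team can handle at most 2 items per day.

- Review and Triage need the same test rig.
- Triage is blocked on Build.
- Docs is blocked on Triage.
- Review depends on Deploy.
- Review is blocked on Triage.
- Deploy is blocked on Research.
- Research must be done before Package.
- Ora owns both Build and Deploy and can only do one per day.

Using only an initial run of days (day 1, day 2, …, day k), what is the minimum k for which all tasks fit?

4

The precedence chain requires at least 3 distinct days.
With at most 2 per day and 7 tasks, at least 4 days are needed.
4 works (last occupied day: day 4): for example Triage -> day 2; Research -> day 1; Review -> day 3; Package -> day 4; Build -> day 1; Docs -> day 3; Deploy -> day 2.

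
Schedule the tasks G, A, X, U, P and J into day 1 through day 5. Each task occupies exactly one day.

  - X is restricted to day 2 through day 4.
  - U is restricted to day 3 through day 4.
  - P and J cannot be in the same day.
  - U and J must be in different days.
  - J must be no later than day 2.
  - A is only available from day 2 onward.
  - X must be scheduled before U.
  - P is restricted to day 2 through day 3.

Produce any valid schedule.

U -> day 3, J -> day 1, X -> day 2, P -> day 2, G -> day 1, A -> day 2

Checking: X(day 2) before U(day 3); P(day 2) != J(day 1); U(day 3) != J(day 1); A=day 2 in [day 2,day 5]; J=day 1 in [day 1,day 2]; P=day 2 in [day 2,day 3]; X=day 2 in [day 2,day 4]; U=day 3 in [day 3,day 4].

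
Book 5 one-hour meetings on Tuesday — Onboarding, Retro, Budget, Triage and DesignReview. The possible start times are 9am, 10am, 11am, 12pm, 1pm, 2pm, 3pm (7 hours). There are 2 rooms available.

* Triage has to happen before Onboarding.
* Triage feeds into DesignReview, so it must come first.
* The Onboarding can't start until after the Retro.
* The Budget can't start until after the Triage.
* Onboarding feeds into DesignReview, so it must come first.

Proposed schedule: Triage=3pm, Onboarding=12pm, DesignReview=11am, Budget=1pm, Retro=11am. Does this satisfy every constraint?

Invalid. Triage feeds into DesignReview, so it must come first.

The Budget can't start until after the Triage — violated.
Triage feeds into DesignReview, so it must come first — violated.
Onboarding feeds into DesignReview, so it must come first — violated.
Triage has to happen before Onboarding — violated.
The Onboarding can't start until after the Retro — holds.
There are 2 rooms available — holds.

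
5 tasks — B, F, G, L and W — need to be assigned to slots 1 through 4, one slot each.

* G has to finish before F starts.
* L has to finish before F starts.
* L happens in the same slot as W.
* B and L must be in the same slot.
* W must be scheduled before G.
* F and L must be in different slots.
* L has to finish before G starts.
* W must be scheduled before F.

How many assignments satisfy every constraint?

4

Enumerating: W -> 1; L -> 1; B -> 1; F -> 3; G -> 2 | F=4; L=1; W=1; G=2; B=1 | L in 1; B in 1; G in 3; W in 1; F in 4 | W -> 2; B -> 2; L -> 2; F -> 4; G -> 3.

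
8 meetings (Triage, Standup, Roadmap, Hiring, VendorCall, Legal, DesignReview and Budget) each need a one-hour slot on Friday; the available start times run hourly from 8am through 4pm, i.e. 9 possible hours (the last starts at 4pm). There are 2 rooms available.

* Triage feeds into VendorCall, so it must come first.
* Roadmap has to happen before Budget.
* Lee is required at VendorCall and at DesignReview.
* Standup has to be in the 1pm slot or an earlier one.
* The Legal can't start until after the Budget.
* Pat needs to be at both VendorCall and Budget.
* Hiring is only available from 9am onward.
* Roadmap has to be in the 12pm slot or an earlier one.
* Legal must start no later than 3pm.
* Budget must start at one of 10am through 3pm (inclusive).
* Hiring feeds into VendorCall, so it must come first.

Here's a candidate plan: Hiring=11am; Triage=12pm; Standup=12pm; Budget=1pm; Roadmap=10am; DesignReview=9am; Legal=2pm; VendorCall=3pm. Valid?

Valid

Hiring is only available from 9am onward — holds.
Budget must start at one of 10am through 3pm (inclusive) — holds.
Roadmap has to happen before Budget — holds.
Pat needs to be at both VendorCall and Budget — holds.
There are 2 rooms available — holds.
Standup has to be in the 1pm slot or an earlier one — holds.
Roadmap has to be in the 12pm slot or an earlier one — holds.
The Legal can't start until after the Budget — holds.
Hiring feeds into VendorCall, so it must come first — holds.
Legal must start no later than 3pm — holds.
Lee is required at VendorCall and at DesignReview — holds.
Triage feeds into VendorCall, so it must come first — holds.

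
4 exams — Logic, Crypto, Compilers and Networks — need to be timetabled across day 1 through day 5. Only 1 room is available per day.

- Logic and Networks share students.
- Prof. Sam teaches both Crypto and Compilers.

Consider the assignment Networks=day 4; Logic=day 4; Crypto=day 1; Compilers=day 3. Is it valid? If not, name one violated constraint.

Only 1 room is available per day — violated.
Prof. Sam teaches both Crypto and Compilers — holds.
Logic and Networks share students — violated.

No — it violates: Logic and Networks share students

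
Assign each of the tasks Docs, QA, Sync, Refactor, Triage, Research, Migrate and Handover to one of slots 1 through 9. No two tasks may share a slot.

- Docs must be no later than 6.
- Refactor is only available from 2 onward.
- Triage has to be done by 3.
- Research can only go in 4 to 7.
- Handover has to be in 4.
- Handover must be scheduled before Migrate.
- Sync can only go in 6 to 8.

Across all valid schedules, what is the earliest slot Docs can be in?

1

Docs's own window allows nothing later than 6.
Docs at 1 is achievable: Migrate -> 7; Refactor -> 3; Sync -> 6; QA -> 8; Triage -> 2; Research -> 5; Docs -> 1; Handover -> 4.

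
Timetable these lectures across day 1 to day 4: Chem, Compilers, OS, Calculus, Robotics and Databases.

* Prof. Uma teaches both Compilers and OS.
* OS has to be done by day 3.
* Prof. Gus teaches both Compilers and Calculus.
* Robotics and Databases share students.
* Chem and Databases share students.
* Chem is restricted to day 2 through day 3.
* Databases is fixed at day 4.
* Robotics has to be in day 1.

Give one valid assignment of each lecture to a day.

Databases=day 4; Robotics=day 1; Chem=day 2; OS=day 1; Calculus=day 1; Compilers=day 2

Checking: Compilers(day 2) != Calculus(day 1); Compilers(day 2) != OS(day 1); Robotics(day 1) != Databases(day 4); Chem(day 2) != Databases(day 4); Databases=day 4 in [day 4,day 4]; OS=day 1 in [day 1,day 3]; Chem=day 2 in [day 2,day 3]; Robotics=day 1 in [day 1,day 1].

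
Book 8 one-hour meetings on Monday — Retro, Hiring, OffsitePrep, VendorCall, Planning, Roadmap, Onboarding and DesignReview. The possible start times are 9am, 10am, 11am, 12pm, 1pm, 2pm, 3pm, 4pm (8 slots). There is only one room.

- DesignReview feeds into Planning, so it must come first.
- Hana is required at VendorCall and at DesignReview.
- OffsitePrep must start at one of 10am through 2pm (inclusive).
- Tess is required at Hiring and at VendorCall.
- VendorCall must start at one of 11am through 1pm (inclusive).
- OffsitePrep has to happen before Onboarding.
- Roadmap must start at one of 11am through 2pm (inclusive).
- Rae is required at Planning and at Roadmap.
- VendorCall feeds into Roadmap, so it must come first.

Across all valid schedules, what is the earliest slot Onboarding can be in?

11am

Precedence pushes Onboarding to at least 11am.
Onboarding at 11am is achievable: Roadmap -> 1pm; Onboarding -> 11am; Retro -> 3pm; DesignReview -> 9am; Hiring -> 4pm; Planning -> 2pm; OffsitePrep -> 10am; VendorCall -> 12pm.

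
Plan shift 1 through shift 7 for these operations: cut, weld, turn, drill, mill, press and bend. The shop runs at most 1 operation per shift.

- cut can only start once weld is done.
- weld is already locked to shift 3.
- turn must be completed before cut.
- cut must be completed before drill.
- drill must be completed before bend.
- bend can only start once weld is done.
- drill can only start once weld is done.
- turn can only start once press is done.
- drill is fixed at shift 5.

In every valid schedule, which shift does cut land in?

weld is fixed at shift 3 and must come before cut, so cut is at least shift 4.
drill is fixed at shift 5 and must come after cut, so cut is at most shift 4.
So cut must be shift 4.

shift 4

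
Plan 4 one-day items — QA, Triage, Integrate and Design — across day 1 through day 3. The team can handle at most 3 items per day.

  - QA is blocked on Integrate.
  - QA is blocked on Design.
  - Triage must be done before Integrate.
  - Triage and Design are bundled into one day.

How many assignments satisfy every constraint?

1

Enumerating: Integrate=day 2, Design=day 1, Triage=day 1, QA=day 3.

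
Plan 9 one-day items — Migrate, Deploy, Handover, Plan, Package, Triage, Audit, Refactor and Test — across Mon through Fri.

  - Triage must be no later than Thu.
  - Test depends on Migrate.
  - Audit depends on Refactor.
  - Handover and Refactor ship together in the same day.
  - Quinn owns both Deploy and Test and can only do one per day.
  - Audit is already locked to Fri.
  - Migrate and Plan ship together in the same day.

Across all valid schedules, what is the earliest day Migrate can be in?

Downstream work caps Migrate at Thu.
Migrate at Mon is achievable: Triage -> Mon, Audit -> Fri, Plan -> Mon, Package -> Mon, Deploy -> Mon, Test -> Tue, Migrate -> Mon, Handover -> Mon, Refactor -> Mon.

Mon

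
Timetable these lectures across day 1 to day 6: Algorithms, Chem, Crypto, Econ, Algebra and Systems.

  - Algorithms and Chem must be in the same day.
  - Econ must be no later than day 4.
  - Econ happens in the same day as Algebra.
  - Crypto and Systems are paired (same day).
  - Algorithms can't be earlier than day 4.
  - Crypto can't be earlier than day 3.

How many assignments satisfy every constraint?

48

Splitting on Algorithms: it can be day 4 (16), day 5 (16), day 6 (16). Listing each branch's schedules as (Chem, Crypto, Econ, Algebra, Systems) by day number:
Algorithms=day 4: (4,3,1,1,3) (4,3,2,2,3) (4,3,3,3,3) (4,3,4,4,3) (4,4,1,1,4) (4,4,2,2,4) (4,4,3,3,4) (4,4,4,4,4) (4,5,1,1,5) (4,5,2,2,5) (4,5,3,3,5) (4,5,4,4,5) (4,6,1,1,6) (4,6,2,2,6) (4,6,3,3,6) (4,6,4,4,6) — 16.
Algorithms=day 5: (5,3,1,1,3) (5,3,2,2,3) (5,3,3,3,3) (5,3,4,4,3) (5,4,1,1,4) (5,4,2,2,4) (5,4,3,3,4) (5,4,4,4,4) (5,5,1,1,5) (5,5,2,2,5) (5,5,3,3,5) (5,5,4,4,5) (5,6,1,1,6) (5,6,2,2,6) (5,6,3,3,6) (5,6,4,4,6) — 16.
Algorithms=day 6: (6,3,1,1,3) (6,3,2,2,3) (6,3,3,3,3) (6,3,4,4,3) (6,4,1,1,4) (6,4,2,2,4) (6,4,3,3,4) (6,4,4,4,4) (6,5,1,1,5) (6,5,2,2,5) (6,5,3,3,5) (6,5,4,4,5) (6,6,1,1,6) (6,6,2,2,6) (6,6,3,3,6) (6,6,4,4,6) — 16.
Summing: 16 + 16 + 16 = 48.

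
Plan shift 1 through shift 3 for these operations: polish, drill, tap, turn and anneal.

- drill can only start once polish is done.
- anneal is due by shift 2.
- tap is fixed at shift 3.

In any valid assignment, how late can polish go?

shift 2

Downstream work caps polish at shift 2.
polish at shift 2 is achievable: turn -> shift 1, drill -> shift 3, anneal -> shift 1, polish -> shift 2, tap -> shift 3.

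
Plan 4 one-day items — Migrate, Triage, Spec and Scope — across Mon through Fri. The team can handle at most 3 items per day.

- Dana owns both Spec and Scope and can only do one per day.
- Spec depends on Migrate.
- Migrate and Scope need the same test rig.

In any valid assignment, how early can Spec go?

Precedence pushes Spec to at least Tue.
Spec at Tue is achievable: Triage in Mon, Spec in Tue, Migrate in Mon, Scope in Wed.

Tue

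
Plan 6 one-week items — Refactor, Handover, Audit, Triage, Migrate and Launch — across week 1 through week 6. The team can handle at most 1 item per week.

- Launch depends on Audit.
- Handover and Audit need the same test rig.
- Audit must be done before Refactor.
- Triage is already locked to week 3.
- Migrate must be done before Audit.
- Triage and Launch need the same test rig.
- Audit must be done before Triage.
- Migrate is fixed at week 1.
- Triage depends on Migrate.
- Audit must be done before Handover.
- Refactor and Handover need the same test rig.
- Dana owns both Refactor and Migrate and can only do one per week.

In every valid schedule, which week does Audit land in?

Migrate is fixed at week 1 and must come before Audit, so Audit is at least week 2.
Triage is fixed at week 3 and must come after Audit, so Audit is at most week 2.
So Audit must be week 2.

week 2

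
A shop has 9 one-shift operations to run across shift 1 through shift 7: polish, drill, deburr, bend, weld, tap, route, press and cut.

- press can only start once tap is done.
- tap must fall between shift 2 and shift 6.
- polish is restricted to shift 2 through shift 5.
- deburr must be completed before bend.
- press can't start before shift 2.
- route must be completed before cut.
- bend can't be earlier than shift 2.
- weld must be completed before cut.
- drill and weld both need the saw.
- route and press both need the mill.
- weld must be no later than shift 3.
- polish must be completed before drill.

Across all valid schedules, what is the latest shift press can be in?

Press is available from shift 2; precedence pushes press to at least shift 3.
press at shift 7 is achievable: polish -> shift 2, bend -> shift 2, route -> shift 1, drill -> shift 3, press -> shift 7, cut -> shift 2, weld -> shift 1, tap -> shift 2, deburr -> shift 1.

shift 7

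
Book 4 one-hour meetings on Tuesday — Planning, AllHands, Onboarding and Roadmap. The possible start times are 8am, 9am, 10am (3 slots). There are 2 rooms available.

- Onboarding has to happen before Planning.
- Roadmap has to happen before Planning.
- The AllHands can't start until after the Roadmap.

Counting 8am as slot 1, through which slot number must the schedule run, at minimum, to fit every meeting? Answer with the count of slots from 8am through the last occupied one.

2 slots

The precedence chain requires at least 2 distinct slots.
With at most 2 per slot and 4 meetings, at least 2 slots are needed.
2 works (last occupied slot: 9am): for example Onboarding -> 8am; Roadmap -> 8am; Planning -> 9am; AllHands -> 9am.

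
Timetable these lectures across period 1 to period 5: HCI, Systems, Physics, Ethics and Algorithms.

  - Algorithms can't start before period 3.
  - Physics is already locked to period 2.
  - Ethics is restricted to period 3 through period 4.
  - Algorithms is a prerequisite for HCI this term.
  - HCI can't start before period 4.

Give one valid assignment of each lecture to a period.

Systems=period 1; HCI=period 4; Physics=period 2; Algorithms=period 3; Ethics=period 3

Checking: Algorithms(period 3) before HCI(period 4); Physics=period 2 in [period 2,period 2]; Ethics=period 3 in [period 3,period 4]; HCI=period 4 in [period 4,period 5]; Algorithms=period 3 in [period 3,period 5].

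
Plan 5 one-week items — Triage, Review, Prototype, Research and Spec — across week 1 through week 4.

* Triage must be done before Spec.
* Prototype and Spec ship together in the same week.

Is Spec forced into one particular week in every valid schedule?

Spec can be week 2 (e.g. Prototype -> week 2, Triage -> week 1, Research -> week 1, Spec -> week 2, Review -> week 1) or week 3 (e.g. Research=week 1, Prototype=week 3, Triage=week 1, Spec=week 3, Review=week 1).

No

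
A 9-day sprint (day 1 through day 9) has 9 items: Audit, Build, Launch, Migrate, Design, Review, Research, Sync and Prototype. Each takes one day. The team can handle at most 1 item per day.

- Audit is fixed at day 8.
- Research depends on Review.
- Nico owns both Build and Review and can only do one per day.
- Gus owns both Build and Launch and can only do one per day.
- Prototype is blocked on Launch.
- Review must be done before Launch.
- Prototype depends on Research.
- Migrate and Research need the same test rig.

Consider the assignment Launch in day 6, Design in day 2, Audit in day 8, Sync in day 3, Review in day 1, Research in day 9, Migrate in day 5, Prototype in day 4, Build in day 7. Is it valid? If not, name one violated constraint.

Nico owns both Build and Review and can only do one per day — holds.
Migrate and Research need the same test rig — holds.
The team can handle at most 1 item per day — holds.
Research depends on Review — holds.
Prototype depends on Research — violated.
Review must be done before Launch — holds.
Prototype is blocked on Launch — violated.
Audit is fixed at day 8 — holds.
Gus owns both Build and Launch and can only do one per day — holds.

No. Prototype depends on Research is not satisfied.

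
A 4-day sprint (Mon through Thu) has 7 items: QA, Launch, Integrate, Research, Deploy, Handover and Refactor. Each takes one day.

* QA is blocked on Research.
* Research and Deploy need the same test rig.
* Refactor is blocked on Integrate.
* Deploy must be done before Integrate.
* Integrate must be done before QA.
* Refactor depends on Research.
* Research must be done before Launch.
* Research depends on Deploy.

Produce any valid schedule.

Deploy=Mon; Refactor=Wed; Research=Tue; Handover=Mon; Launch=Wed; QA=Wed; Integrate=Tue

Checking: Integrate(Tue) before Refactor(Wed); Research(Tue) before Refactor(Wed); Integrate(Tue) before QA(Wed); Deploy(Mon) before Integrate(Tue); Research(Tue) before QA(Wed); Research(Tue) before Launch(Wed); Deploy(Mon) before Research(Tue); Research(Tue) != Deploy(Mon).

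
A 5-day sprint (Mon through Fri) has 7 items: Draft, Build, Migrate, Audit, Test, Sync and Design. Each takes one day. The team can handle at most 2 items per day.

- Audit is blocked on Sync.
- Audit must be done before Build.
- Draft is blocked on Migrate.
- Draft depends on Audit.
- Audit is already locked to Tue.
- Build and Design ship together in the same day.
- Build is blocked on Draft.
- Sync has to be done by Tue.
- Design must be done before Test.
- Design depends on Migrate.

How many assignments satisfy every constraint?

2

Enumerating: Sync in Mon; Design in Thu; Test in Fri; Audit in Tue; Migrate in Mon; Build in Thu; Draft in Wed | Test in Fri; Draft in Wed; Migrate in Tue; Audit in Tue; Build in Thu; Sync in Mon; Design in Thu.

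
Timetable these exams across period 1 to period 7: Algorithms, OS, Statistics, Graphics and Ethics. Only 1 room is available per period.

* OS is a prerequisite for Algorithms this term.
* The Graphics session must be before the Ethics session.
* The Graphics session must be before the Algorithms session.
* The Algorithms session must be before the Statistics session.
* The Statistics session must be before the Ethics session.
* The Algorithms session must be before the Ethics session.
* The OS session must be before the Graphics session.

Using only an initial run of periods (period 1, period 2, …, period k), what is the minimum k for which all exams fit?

The precedence chain requires at least 5 distinct periods.
With at most 1 per period and 5 exams, at least 5 periods are needed.
5 works (last occupied period: period 5): for example Graphics=period 2; Ethics=period 5; Algorithms=period 3; OS=period 1; Statistics=period 4.

5 periods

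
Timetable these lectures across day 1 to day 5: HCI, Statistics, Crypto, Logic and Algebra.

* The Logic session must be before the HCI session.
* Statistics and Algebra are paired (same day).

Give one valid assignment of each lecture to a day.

Crypto in day 1; Logic in day 1; Algebra in day 1; HCI in day 2; Statistics in day 1

Checking: Logic(day 1) before HCI(day 2); Statistics = Algebra = day 1.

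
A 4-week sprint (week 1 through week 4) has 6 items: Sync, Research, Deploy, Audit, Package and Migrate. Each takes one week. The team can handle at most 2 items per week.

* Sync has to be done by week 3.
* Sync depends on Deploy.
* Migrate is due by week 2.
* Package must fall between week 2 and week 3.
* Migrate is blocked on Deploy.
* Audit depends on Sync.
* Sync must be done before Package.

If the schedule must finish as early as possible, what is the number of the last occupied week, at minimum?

week 3

The precedence chain requires at least 3 distinct weeks.
With at most 2 per week and 6 work items, at least 3 weeks are needed.
3 works (last occupied week: week 3): for example Deploy=week 1; Package=week 3; Migrate=week 2; Audit=week 3; Research=week 1; Sync=week 2.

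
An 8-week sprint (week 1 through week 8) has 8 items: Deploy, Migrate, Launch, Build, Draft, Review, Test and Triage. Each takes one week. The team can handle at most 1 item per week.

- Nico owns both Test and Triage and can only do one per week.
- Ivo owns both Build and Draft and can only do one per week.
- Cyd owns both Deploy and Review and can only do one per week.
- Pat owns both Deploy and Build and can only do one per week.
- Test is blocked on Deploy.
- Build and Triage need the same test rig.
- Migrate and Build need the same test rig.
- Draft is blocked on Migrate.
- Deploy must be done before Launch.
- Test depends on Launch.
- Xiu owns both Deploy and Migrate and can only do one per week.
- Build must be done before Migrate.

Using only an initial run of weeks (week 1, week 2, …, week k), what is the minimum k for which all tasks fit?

The precedence chain requires at least 3 distinct weeks.
With at most 1 per week and 8 tasks, at least 8 weeks are needed.
8 works (last occupied week: week 8): for example Review -> week 7, Triage -> week 8, Migrate -> week 3, Draft -> week 6, Launch -> week 4, Test -> week 5, Deploy -> week 1, Build -> week 2.

8 weeks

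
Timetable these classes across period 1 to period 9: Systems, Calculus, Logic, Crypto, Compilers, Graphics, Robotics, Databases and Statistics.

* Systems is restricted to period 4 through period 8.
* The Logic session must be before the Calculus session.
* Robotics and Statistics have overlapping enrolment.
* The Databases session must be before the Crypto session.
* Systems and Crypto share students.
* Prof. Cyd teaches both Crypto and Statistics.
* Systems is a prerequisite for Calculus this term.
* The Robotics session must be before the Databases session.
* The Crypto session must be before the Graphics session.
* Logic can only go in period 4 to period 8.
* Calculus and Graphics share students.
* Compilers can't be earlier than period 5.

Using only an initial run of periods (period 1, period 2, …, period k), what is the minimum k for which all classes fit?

The precedence chain requires at least 4 distinct periods.
Compilers can't be placed before period 5, so the schedule must run through at least period 5.
5 works (last occupied period: period 5): for example Databases=period 2, Logic=period 4, Graphics=period 4, Crypto=period 3, Calculus=period 5, Robotics=period 1, Compilers=period 5, Statistics=period 2, Systems=period 4.

5 periods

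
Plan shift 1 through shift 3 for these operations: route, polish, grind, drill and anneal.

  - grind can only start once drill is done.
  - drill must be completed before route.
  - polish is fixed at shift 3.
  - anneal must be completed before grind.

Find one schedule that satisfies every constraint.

grind=shift 2, drill=shift 1, polish=shift 3, anneal=shift 1, route=shift 2

Checking: anneal(shift 1) before grind(shift 2); drill(shift 1) before grind(shift 2); drill(shift 1) before route(shift 2); polish=shift 3 in [shift 3,shift 3].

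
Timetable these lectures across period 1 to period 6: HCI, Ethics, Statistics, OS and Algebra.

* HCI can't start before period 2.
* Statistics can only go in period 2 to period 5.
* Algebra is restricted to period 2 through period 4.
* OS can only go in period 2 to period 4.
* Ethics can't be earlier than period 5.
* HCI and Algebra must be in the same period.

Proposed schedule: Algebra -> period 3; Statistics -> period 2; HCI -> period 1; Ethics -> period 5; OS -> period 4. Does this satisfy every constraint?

OS can only go in period 2 to period 4 — holds.
Ethics can't be earlier than period 5 — holds.
Statistics can only go in period 2 to period 5 — holds.
HCI and Algebra must be in the same period — violated.
Algebra is restricted to period 2 through period 4 — holds.
HCI can't start before period 2 — violated.

Invalid. HCI can't start before period 2.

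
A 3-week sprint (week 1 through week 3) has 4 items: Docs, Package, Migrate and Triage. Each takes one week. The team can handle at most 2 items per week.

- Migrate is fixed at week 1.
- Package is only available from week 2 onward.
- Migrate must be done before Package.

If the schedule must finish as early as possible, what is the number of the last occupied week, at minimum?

week 2

The precedence chain requires at least 2 distinct weeks.
With at most 2 per week and 4 work items, at least 2 weeks are needed.
2 works (last occupied week: week 2): for example Docs in week 1; Package in week 2; Migrate in week 1; Triage in week 2.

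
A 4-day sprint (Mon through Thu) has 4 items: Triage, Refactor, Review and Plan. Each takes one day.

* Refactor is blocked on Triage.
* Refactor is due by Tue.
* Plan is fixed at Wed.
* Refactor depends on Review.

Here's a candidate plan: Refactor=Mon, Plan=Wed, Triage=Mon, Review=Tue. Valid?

Refactor is blocked on Triage — violated.
Refactor depends on Review — violated.
Refactor is due by Tue — holds.
Plan is fixed at Wed — holds.

No. Refactor depends on Review is not satisfied.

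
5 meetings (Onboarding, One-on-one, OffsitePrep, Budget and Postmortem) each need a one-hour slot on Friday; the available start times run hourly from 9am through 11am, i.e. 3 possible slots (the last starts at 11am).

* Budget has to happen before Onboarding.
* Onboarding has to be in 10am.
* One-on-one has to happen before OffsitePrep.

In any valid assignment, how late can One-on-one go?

10am

Downstream work caps One-on-one at 10am.
One-on-one at 10am is achievable: Budget=9am; OffsitePrep=11am; One-on-one=10am; Postmortem=9am; Onboarding=10am.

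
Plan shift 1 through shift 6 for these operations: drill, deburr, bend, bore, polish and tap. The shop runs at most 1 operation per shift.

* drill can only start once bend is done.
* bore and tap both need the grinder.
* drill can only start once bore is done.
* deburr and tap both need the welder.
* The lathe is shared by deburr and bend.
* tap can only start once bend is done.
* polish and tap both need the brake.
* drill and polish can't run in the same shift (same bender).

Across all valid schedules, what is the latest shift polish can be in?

shift 6

polish at shift 6 is achievable: tap=shift 4; bend=shift 1; polish=shift 6; deburr=shift 5; drill=shift 3; bore=shift 2.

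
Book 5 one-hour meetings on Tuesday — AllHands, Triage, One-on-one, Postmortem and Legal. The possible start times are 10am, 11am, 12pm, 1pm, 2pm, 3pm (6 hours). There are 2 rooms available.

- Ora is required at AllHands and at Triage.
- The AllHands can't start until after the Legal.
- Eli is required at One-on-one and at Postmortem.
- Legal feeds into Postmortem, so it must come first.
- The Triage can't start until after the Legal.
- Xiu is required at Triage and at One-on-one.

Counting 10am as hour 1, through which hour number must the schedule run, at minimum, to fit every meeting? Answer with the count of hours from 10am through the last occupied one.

3 hours

The precedence chain requires at least 2 distinct hours.
With at most 2 per hour and 5 meetings, at least 3 hours are needed.
3 works (last occupied hour: 12pm): for example One-on-one=10am; Legal=10am; Triage=12pm; Postmortem=11am; AllHands=11am.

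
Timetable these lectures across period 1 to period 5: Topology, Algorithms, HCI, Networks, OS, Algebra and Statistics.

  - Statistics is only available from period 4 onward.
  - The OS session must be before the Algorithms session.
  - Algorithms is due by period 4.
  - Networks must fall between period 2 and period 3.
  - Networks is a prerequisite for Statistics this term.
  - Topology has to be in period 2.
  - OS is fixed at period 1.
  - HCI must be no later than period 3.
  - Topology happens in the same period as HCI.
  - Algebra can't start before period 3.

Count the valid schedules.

Splitting on Algorithms: it can be period 2 (12), period 3 (12), period 4 (12). Listing each branch's schedules as (Topology, HCI, Networks, OS, Algebra, Statistics) by period number:
Algorithms=period 2: (2,2,2,1,3,4) (2,2,2,1,3,5) (2,2,2,1,4,4) (2,2,2,1,4,5) (2,2,2,1,5,4) (2,2,2,1,5,5) (2,2,3,1,3,4) (2,2,3,1,3,5) (2,2,3,1,4,4) (2,2,3,1,4,5) (2,2,3,1,5,4) (2,2,3,1,5,5) — 12.
Algorithms=period 3: (2,2,2,1,3,4) (2,2,2,1,3,5) (2,2,2,1,4,4) (2,2,2,1,4,5) (2,2,2,1,5,4) (2,2,2,1,5,5) (2,2,3,1,3,4) (2,2,3,1,3,5) (2,2,3,1,4,4) (2,2,3,1,4,5) (2,2,3,1,5,4) (2,2,3,1,5,5) — 12.
Algorithms=period 4: (2,2,2,1,3,4) (2,2,2,1,3,5) (2,2,2,1,4,4) (2,2,2,1,4,5) (2,2,2,1,5,4) (2,2,2,1,5,5) (2,2,3,1,3,4) (2,2,3,1,3,5) (2,2,3,1,4,4) (2,2,3,1,4,5) (2,2,3,1,5,4) (2,2,3,1,5,5) — 12.
Summing: 12 + 12 + 12 = 36.

36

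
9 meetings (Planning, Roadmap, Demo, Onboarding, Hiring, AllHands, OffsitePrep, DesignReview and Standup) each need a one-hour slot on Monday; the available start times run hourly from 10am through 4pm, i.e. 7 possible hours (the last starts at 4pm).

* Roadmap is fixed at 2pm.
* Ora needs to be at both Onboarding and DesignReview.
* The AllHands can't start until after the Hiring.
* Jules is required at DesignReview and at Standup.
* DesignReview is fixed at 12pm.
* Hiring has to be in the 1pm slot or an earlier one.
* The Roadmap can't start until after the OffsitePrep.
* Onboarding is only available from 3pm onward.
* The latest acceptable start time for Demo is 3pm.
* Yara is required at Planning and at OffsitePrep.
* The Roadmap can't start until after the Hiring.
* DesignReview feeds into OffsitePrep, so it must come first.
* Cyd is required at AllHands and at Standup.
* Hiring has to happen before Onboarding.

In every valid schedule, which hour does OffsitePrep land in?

1pm

DesignReview is fixed at 12pm and must come before OffsitePrep, so OffsitePrep is at least 1pm.
Roadmap is fixed at 2pm and must come after OffsitePrep, so OffsitePrep is at most 1pm.
So OffsitePrep must be 1pm.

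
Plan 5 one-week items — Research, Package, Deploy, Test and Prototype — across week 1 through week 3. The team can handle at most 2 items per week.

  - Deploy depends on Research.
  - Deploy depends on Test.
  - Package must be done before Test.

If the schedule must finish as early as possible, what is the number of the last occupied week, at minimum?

The precedence chain requires at least 3 distinct weeks.
With at most 2 per week and 5 work items, at least 3 weeks are needed.
3 works (last occupied week: week 3): for example Test=week 2, Prototype=week 2, Package=week 1, Deploy=week 3, Research=week 1.

week 3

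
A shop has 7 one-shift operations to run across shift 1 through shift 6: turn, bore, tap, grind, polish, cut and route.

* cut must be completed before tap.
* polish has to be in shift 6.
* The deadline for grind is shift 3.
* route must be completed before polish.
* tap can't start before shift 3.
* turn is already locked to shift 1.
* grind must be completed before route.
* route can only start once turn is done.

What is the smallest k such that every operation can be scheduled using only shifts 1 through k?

The precedence chain requires at least 3 distinct shifts.
polish can't be placed before shift 6, so the schedule must run through at least shift 6.
6 works (last occupied shift: shift 6): for example route -> shift 2, grind -> shift 1, polish -> shift 6, cut -> shift 1, tap -> shift 3, turn -> shift 1, bore -> shift 1.

6 shifts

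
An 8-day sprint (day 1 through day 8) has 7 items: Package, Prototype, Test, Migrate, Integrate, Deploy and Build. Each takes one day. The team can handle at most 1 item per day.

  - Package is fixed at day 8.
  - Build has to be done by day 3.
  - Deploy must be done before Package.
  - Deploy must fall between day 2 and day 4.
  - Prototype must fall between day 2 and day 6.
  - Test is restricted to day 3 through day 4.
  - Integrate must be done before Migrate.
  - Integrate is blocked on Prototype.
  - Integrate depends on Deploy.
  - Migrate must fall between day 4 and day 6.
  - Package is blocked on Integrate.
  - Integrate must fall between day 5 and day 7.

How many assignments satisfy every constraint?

Enumerating: Build=day 1; Migrate=day 6; Prototype=day 4; Package=day 8; Test=day 3; Deploy=day 2; Integrate=day 5 | Build -> day 1, Migrate -> day 6, Integrate -> day 5, Prototype -> day 2, Test -> day 3, Deploy -> day 4, Package -> day 8 | Migrate=day 6; Integrate=day 5; Test=day 4; Package=day 8; Deploy=day 2; Build=day 1; Prototype=day 3 | Build=day 1; Test=day 4; Deploy=day 3; Integrate=day 5; Package=day 8; Prototype=day 2; Migrate=day 6.

4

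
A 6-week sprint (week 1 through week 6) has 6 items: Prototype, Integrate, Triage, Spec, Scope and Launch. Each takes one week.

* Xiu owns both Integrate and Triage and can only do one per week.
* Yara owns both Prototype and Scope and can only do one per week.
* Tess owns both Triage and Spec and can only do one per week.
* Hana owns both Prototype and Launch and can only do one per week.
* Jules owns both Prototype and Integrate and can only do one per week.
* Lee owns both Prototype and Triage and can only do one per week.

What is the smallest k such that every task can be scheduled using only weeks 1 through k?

Check 2 weeks directly (anything shorter is at least as hard).
Could 2 weeks be enough, i.e. nothing placed later than week 2? No: Prototype, Integrate and Triage must all be in different weeks (Prototype/Integrate can't share; Prototype/Triage can't share; Integrate/Triage can't share), but only 2 weeks are available: 3 tasks can't fit in 2 distinct weeks.
So 2 weeks is not enough.
3 works (last occupied week: week 3): for example Integrate=week 2; Prototype=week 1; Triage=week 3; Launch=week 2; Spec=week 1; Scope=week 2.

3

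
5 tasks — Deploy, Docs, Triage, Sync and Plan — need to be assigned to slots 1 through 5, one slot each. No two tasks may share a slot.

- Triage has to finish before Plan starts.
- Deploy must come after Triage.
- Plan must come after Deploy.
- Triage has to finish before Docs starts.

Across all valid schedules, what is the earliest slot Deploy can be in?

Precedence pushes Deploy to at least 2; downstream work caps Deploy at 4.
Deploy at 2 is achievable: Deploy=2; Plan=3; Sync=5; Triage=1; Docs=4.

2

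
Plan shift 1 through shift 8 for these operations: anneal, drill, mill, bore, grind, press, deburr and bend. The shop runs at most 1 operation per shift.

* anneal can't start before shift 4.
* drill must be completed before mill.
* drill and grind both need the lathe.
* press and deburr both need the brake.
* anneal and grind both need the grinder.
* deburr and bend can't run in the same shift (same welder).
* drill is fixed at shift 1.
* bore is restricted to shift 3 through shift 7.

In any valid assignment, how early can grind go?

grind at shift 2 is achievable: press=shift 6, deburr=shift 7, mill=shift 5, bore=shift 3, bend=shift 8, drill=shift 1, anneal=shift 4, grind=shift 2.
Nothing earlier works — the conflict and capacity constraints rule out every shift before shift 2.

shift 2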